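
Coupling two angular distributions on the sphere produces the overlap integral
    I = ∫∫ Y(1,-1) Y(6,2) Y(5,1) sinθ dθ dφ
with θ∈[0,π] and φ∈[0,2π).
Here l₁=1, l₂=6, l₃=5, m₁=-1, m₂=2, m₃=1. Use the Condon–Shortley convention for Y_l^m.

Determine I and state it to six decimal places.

0.000000

m-sum = -1 + 2 + 1 = 2 ≠ 0 ⇒ I = 0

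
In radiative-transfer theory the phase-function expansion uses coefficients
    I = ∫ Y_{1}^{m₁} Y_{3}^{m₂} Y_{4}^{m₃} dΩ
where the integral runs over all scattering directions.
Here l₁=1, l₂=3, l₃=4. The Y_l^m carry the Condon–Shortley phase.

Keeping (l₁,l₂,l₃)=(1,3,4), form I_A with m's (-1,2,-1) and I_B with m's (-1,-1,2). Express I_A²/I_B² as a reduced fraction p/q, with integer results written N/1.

1/5

Shared (l₁,l₂,l₃)=(1,3,4): N and (l;000)² cancel in I_A²/I_B².
A: Δ = 0!·2!·6!/9! = 1/252; Racah Σ t=0..0: t=0:+1/240 = 1/240; ⇒ 3j(1 3 4; -1 2 -1)² = 1/84, sgn -1
B: Δ = 0!·2!·6!/9! = 1/252; Racah Σ t=0..0: t=0:+1/96 = 1/96; ⇒ 3j(1 3 4; -1 -1 2)² = 5/84, sgn +1
I_A²/I_B² = (1/84)/(5/84) = 1/5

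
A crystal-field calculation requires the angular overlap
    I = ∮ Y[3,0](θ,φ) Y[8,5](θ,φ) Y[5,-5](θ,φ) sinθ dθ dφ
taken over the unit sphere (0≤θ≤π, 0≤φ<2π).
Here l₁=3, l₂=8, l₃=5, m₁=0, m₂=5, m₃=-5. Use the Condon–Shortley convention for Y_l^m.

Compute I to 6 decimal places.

-0.071001

m-sum 0 ✓  L=16 even ✓  5≤5≤11 ✓
Π(2lᵢ+1) = 7×17×11 = 1309
triangle coeff Δ(3,8,5) = 1/136136
Σ_t [3,3]: t=3:−1/518400 = -1/518400
(3j)²=56/2431 [(3 8 5; 0 0 0)], sign=+1
Σ_t [3,3]: t=3:−1/130636800 = -1/130636800
(3j)²=1/476 [(3 8 5; 0 5 -5)], sign=-1
⇒ 4πI² = 14/221
I = (-1)√(14/221/(4π)) = -0.07100075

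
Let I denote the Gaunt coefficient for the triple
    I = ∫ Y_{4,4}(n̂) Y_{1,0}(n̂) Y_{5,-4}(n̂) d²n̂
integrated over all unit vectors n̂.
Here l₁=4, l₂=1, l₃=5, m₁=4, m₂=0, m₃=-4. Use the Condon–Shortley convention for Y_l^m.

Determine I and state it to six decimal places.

0.147319

Rules hold: Σm=0, L=10 even, 3≤5≤5.
N = 9·3·11 = 297
Δ = 0!·8!·2!/11! = 1/495
Racah Σ t=0..0: t=0:+1/576 = 1/576
⇒ 3j(4 1 5; 0 0 0)² = 5/99, sgn -1
Racah Σ t=0..0: t=0:+1/40320 = 1/40320
⇒ 3j(4 1 5; 4 0 -4)² = 1/55, sgn -1
4πI² = N·(3j₀)²·(3jₘ)² = 3/11
I = +1·√(0.272727/4π) = 0.14731920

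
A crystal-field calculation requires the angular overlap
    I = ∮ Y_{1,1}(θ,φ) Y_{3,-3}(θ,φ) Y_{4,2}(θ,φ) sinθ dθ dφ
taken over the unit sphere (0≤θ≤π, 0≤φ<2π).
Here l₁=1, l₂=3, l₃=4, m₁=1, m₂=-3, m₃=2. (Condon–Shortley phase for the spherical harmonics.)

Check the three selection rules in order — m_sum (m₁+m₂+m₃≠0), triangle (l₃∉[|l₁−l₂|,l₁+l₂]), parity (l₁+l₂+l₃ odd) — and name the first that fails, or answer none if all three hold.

azimuthal sum: 1 − 3 + 2 = 0  ✓
2 ≤ 4 ≤ 4 (triangle on l)  ✓
L = 1 + 3 + 4 = 8 (even)  ✓

none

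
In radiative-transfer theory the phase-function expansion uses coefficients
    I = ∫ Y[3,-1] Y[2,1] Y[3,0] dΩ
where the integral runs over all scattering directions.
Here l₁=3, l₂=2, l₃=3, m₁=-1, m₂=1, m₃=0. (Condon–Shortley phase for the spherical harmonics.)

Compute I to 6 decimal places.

Checks pass: Σm=0; 8 even; l₃=3∈[1,5].
(2·3+1)(2·2+1)(2·3+1) = 245
Δ: 2! 4! 2! / 9! → 1/3780
sum: t=0:+1/24 t=1:−1/4 t=2:+1/24 = -1/6
3j²(3 2 3; 0 0 0) = Δ·Π!·Σ² = 4/105  (sign +1)
sum: t=1:−1/12 t=2:+1/8 = 1/24
3j²(3 2 3; -1 1 0) = Δ·Π!·Σ² = 1/210  (sign -1)
combine: 4πI² = 245·4/105·1/210 = 2/45
take √, sign -1: I = -0.05947080

-0.059471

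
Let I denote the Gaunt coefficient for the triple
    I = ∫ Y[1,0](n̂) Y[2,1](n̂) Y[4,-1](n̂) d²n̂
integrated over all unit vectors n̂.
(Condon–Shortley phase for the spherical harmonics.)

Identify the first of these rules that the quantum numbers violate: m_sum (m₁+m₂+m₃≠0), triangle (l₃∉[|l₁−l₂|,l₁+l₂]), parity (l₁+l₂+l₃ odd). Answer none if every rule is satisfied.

triangle

m₁+m₂+m₃ = 0 + 1 − 1 = 0  ✓
triangle: |1−2|=1 ≤ l₃=4 ≤ 1+2=3  ✗
parity: l₁+l₂+l₃ = 7 is odd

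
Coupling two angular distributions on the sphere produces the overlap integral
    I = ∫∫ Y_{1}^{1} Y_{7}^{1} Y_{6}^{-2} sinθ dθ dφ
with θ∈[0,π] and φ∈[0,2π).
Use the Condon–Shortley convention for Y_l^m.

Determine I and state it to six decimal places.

Rules hold: Σm=0, L=14 even, 6≤6≤8.
N = 3·15·13 = 585
Δ = 2!·0!·12!/15! = 1/1365
Racah Σ t=1..1: t=1:−1/518400 = -1/518400
⇒ 3j(1 7 6; 0 0 0)² = 7/195, sgn -1
Racah Σ t=0..0: t=0:+1/1935360 = 1/1935360
⇒ 3j(1 7 6; 1 1 -2)² = 1/91, sgn +1
4πI² = N·(3j₀)²·(3jₘ)² = 3/13
I = -1·√(0.230769/4π) = -0.13551395

-0.135514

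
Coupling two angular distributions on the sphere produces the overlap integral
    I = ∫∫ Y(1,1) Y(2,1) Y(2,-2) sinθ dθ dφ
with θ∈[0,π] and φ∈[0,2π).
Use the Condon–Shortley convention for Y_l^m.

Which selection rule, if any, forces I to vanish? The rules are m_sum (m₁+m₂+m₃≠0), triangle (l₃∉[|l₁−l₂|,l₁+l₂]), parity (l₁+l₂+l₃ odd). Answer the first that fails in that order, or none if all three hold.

Σmᵢ = 0  ✓
l₃∈[|l₁−l₂|,l₁+l₂]=[1,3], have l₃=2  ✓
Σlᵢ = 5 ⇒ odd  ✗

parity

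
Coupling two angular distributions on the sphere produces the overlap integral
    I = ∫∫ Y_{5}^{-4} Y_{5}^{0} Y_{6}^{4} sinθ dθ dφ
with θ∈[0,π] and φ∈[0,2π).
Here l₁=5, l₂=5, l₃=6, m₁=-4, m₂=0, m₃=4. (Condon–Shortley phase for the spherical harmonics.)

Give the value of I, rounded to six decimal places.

-0.082328

m-sum 0 ✓  L=16 even ✓  0≤6≤10 ✓
Π(2lᵢ+1) = 11×11×13 = 1573
triangle coeff Δ(5,5,6) = 1/28588560
Σ_t [0,4]: t=0:+1/345600 t=1:−1/13824 t=2:+1/5184 t=3:−1/13824 t=4:+1/345600 = 7/129600
(3j)²=80/7293 [(5 5 6; 0 0 0)], sign=+1
Σ_t [3,4]: t=3:−1/207360 t=4:+1/345600 = -1/518400
(3j)²=12/2431 [(5 5 6; -4 0 4)], sign=-1
⇒ 4πI² = 320/3757
I = (-1)√(320/3757/(4π)) = -0.08232836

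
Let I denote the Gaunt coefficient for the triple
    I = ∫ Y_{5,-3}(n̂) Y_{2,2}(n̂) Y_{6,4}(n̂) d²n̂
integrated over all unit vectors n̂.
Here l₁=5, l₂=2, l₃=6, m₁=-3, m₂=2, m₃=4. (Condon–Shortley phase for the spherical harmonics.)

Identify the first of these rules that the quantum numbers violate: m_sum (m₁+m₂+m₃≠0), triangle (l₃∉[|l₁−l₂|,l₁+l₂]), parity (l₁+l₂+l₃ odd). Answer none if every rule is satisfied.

azimuthal sum: -3 + 2 + 4 = 3  ✗
3 ≤ 6 ≤ 7 (triangle on l)
L = 5 + 2 + 6 = 13 (odd)

m_sum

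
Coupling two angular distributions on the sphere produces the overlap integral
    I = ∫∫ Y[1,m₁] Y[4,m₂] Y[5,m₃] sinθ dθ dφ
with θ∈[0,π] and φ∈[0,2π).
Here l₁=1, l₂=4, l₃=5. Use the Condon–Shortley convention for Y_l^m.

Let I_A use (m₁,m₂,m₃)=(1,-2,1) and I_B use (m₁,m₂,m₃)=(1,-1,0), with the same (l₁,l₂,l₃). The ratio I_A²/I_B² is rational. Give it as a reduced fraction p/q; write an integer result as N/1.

l's match ⇒ only the (l;m) 3-j factors differ between A and B.
A: triangle coeff Δ(1,4,5) = 1/495; Σ_t [0,0]: t=0:+1/2880 = 1/2880; (3j)²=2/165 [(1 4 5; 1 -2 1)], sign=+1
B: triangle coeff Δ(1,4,5) = 1/495; Σ_t [0,0]: t=0:+1/1440 = 1/1440; (3j)²=2/99 [(1 4 5; 1 -1 0)], sign=-1
I_A²/I_B² = (2/165)/(2/99) = 3/5

3/5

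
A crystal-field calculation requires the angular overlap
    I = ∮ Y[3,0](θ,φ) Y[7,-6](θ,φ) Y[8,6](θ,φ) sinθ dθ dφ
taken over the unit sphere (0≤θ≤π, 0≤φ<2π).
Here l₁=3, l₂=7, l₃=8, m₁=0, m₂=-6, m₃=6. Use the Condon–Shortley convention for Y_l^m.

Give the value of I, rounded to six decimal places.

-0.175725

m-sum 0 ✓  L=18 even ✓  4≤8≤10 ✓
Π(2lᵢ+1) = 7×15×17 = 1785
triangle coeff Δ(3,7,8) = 1/5290740
Σ_t [0,2]: t=0:+1/7257600 t=1:−1/2073600 t=2:+1/7257600 = -1/4838400
(3j)²=252/20995 [(3 7 8; 0 0 0)], sign=-1
Σ_t [0,1]: t=0:+1/479001600 t=1:−1/1916006400 = 1/638668800
(3j)²=117/6460 [(3 7 8; 0 -6 6)], sign=+1
⇒ 4πI² = 11907/30685
I = (-1)√(11907/30685/(4π)) = -0.17572485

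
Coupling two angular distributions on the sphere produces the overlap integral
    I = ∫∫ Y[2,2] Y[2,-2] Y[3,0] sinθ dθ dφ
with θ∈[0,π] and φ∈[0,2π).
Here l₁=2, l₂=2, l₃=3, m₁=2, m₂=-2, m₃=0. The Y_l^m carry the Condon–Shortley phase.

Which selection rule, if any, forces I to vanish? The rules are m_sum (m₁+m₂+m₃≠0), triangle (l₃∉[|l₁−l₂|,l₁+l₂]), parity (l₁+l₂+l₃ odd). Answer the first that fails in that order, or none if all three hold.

azimuthal sum: 2 − 2 + 0 = 0  ✓
0 ≤ 3 ≤ 4 (triangle on l)  ✓
L = 2 + 2 + 3 = 7 (odd)  ✗

parity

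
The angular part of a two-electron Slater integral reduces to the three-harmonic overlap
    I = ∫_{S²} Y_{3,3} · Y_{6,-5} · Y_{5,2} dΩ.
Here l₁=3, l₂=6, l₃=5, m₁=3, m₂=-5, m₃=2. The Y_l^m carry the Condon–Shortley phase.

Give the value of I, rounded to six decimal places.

0.169016

m-sum 0 ✓  L=14 even ✓  3≤5≤9 ✓
Π(2lᵢ+1) = 7×13×11 = 1001
triangle coeff Δ(3,6,5) = 1/675675
Σ_t [1,3]: t=1:−1/8640 t=2:+1/2304 t=3:−1/8640 = 7/34560
(3j)²=7/429 [(3 6 5; 0 0 0)], sign=-1
Σ_t [0,0]: t=0:+1/241920 = 1/241920
(3j)²=2/91 [(3 6 5; 3 -5 2)], sign=-1
⇒ 4πI² = 14/39
I = (+1)√(14/39/(4π)) = 0.16901560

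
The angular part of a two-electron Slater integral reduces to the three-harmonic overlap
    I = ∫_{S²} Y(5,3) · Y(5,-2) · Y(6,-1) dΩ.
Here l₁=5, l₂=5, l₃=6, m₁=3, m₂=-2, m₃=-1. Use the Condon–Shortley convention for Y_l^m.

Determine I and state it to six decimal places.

Checks pass: Σm=0; 16 even; l₃=6∈[0,10].
(2·5+1)(2·5+1)(2·6+1) = 1573
Δ: 4! 6! 6! / 17! → 1/28588560
sum: t=0:+1/345600 t=1:−1/13824 t=2:+1/5184 t=3:−1/13824 t=4:+1/345600 = 7/129600
3j²(5 5 6; 0 0 0) = Δ·Π!·Σ² = 80/7293  (sign +1)
sum: t=0:+1/41472 t=1:−1/34560 t=2:+1/345600 = -1/518400
3j²(5 5 6; 3 -2 -1) = Δ·Π!·Σ² = 7/36465  (sign +1)
combine: 4πI² = 1573·80/7293·7/36465 = 112/33813
take √, sign +1: I = 0.01623537

0.016235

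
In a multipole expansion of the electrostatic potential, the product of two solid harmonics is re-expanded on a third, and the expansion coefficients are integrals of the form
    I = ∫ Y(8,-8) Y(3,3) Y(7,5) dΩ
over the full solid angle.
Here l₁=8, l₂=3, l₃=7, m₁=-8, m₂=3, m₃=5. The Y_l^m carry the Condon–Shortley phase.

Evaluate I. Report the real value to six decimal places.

-0.093795

Checks pass: Σm=0; 18 even; l₃=7∈[5,11].
(2·8+1)(2·3+1)(2·7+1) = 1785
Δ: 4! 12! 2! / 19! → 1/5290740
sum: t=1:−1/7257600 t=2:+1/2073600 t=3:−1/7257600 = 1/4838400
3j²(8 3 7; 0 0 0) = Δ·Π!·Σ² = 252/20995  (sign -1)
sum: t=4:+1/22992076800 = 1/22992076800
3j²(8 3 7; -8 3 5) = Δ·Π!·Σ² = 5/969  (sign +1)
combine: 4πI² = 1785·252/20995·5/969 = 8820/79781
take √, sign -1: I = -0.09379499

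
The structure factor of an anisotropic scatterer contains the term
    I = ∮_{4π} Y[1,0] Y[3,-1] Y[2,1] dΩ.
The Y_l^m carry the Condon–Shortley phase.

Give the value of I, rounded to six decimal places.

Rules hold: Σm=0, L=6 even, 2≤2≤4.
N = 3·7·5 = 105
Δ = 2!·0!·4!/7! = 1/105
Racah Σ t=1..1: t=1:−1/4 = -1/4
⇒ 3j(1 3 2; 0 0 0)² = 3/35, sgn -1
Racah Σ t=1..1: t=1:−1/6 = -1/6
⇒ 3j(1 3 2; 0 -1 1)² = 8/105, sgn +1
4πI² = N·(3j₀)²·(3jₘ)² = 24/35
I = -1·√(0.685714/4π) = -0.23359668

-0.233597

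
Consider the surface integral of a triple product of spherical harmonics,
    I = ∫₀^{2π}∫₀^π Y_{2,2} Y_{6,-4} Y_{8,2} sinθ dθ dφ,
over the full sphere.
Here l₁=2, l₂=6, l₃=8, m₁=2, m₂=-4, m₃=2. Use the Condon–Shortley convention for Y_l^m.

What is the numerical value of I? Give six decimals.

0.032867

Rules hold: Σm=0, L=16 even, 4≤8≤8.
N = 5·13·17 = 1105
Δ = 0!·4!·12!/17! = 1/30940
Racah Σ t=0..0: t=0:+1/2073600 = 1/2073600
⇒ 3j(2 6 8; 0 0 0)² = 28/1105, sgn +1
Racah Σ t=0..0: t=0:+1/174182400 = 1/174182400
⇒ 3j(2 6 8; 2 -4 2)² = 3/6188, sgn +1
4πI² = N·(3j₀)²·(3jₘ)² = 3/221
I = +1·√(0.0135747/4π) = 0.03286696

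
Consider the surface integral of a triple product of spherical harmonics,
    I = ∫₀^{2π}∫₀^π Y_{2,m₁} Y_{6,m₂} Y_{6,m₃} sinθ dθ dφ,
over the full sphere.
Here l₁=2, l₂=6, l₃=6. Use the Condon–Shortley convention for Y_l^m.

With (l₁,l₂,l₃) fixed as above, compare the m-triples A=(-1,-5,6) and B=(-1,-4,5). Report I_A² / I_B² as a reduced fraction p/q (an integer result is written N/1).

22/27

l's match ⇒ only the (l;m) 3-j factors differ between A and B.
A: triangle coeff Δ(2,6,6) = 1/90090; Σ_t [1,1]: t=1:−1/7257600 = -1/7257600; (3j)²=11/455 [(2 6 6; -1 -5 6)], sign=-1
B: triangle coeff Δ(2,6,6) = 1/90090; Σ_t [1,2]: t=1:−1/725760 t=2:+1/7257600 = -1/806400; (3j)²=27/910 [(2 6 6; -1 -4 5)], sign=+1
I_A²/I_B² = (11/455)/(27/910) = 22/27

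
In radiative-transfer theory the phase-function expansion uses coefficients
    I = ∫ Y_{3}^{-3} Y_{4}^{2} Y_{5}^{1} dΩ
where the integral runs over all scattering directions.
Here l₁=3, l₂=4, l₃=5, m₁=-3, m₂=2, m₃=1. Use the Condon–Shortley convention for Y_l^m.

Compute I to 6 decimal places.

Rules hold: Σm=0, L=12 even, 1≤5≤7.
N = 7·9·11 = 693
Δ = 2!·4!·6!/13! = 1/180180
Racah Σ t=0..2: t=0:+1/576 t=1:−1/144 t=2:+1/576 = -1/288
⇒ 3j(3 4 5; 0 0 0)² = 20/1001, sgn +1
Racah Σ t=2..2: t=2:+1/2304 = 1/2304
⇒ 3j(3 4 5; -3 2 1)² = 75/4004, sgn +1
4πI² = N·(3j₀)²·(3jₘ)² = 3375/13013
I = +1·√(0.259356/4π) = 0.14366244

0.143662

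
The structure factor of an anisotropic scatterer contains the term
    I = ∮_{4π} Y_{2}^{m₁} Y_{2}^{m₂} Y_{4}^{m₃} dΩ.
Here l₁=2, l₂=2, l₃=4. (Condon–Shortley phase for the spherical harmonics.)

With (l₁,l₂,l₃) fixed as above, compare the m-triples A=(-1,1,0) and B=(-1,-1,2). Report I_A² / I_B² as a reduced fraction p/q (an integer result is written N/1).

2/5

l's match ⇒ only the (l;m) 3-j factors differ between A and B.
A: triangle coeff Δ(2,2,4) = 1/630; Σ_t [0,0]: t=0:+1/36 = 1/36; (3j)²=8/315 [(2 2 4; -1 1 0)], sign=+1
B: triangle coeff Δ(2,2,4) = 1/630; Σ_t [0,0]: t=0:+1/36 = 1/36; (3j)²=4/63 [(2 2 4; -1 -1 2)], sign=+1
I_A²/I_B² = (8/315)/(4/63) = 2/5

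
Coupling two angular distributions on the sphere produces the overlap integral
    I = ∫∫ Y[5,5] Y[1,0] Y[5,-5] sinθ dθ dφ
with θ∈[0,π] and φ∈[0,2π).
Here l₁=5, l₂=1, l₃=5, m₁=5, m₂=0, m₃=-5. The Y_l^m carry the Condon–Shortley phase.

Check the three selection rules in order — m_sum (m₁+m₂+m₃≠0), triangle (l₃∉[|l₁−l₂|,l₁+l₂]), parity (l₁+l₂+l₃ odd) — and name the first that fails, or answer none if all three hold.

m₁+m₂+m₃ = 5 + 0 − 5 = 0  ✓
triangle: |5−1|=4 ≤ l₃=5 ≤ 5+1=6  ✓
parity: l₁+l₂+l₃ = 11 is odd  ✗

parity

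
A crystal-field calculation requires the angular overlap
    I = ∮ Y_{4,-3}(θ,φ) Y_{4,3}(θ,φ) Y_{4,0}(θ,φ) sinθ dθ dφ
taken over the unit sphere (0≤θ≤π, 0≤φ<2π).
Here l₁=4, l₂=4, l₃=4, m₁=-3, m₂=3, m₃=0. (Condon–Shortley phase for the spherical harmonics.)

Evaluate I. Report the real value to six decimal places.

0.159788

Rules hold: Σm=0, L=12 even, 0≤4≤8.
N = 9·9·9 = 729
Δ = 4!·4!·4!/13! = 1/450450
Racah Σ t=0..4: t=0:+1/13824 t=1:−1/216 t=2:+1/64 t=3:−1/216 t=4:+1/13824 = 5/768
⇒ 3j(4 4 4; 0 0 0)² = 18/1001, sgn +1
Racah Σ t=3..4: t=3:−1/3456 t=4:+1/864 = 1/1152
⇒ 3j(4 4 4; -3 3 0)² = 7/286, sgn +1
4πI² = N·(3j₀)²·(3jₘ)² = 6561/20449
I = +1·√(0.320847/4π) = 0.15978796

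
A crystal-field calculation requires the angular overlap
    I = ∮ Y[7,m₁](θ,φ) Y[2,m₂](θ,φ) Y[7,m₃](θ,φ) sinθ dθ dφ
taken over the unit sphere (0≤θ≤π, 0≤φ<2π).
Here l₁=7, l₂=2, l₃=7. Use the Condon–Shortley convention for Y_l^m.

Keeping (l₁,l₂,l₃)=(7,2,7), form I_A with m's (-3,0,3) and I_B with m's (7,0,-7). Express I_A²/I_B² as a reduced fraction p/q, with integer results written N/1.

841/8281

Same 7,2,7: normalisation and zero-m 3j drop out of the ratio.
A: Δ: 2! 12! 2! / 17! → 1/185640; sum: t=0:+1/29030400 t=1:−1/2177280 t=2:+1/3870720 = -29/174182400; 3j²(7 2 7; -3 0 3) = Δ·Π!·Σ² = 841/185640  (sign -1)
B: Δ: 2! 12! 2! / 17! → 1/185640; sum: t=0:+1/1916006400 = 1/1916006400; 3j²(7 2 7; 7 0 -7) = Δ·Π!·Σ² = 91/2040  (sign +1)
I_A²/I_B² = (841/185640)/(91/2040) = 841/8281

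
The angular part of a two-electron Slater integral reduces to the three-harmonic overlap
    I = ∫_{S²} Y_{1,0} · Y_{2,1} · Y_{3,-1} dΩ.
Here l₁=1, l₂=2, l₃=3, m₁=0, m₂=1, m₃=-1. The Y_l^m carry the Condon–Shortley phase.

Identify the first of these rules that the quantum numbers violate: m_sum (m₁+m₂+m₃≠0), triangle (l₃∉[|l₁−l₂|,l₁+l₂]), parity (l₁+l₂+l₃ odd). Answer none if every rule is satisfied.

none

azimuthal sum: 0 + 1 − 1 = 0  ✓
1 ≤ 3 ≤ 3 (triangle on l)  ✓
L = 1 + 2 + 3 = 6 (even)  ✓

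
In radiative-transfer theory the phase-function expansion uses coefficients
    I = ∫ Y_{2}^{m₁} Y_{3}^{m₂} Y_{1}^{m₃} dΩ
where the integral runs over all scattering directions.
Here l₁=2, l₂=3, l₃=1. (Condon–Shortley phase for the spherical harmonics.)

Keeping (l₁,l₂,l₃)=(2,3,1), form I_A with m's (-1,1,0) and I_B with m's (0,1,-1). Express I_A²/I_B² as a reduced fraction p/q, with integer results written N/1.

4/3

l's match ⇒ only the (l;m) 3-j factors differ between A and B.
A: triangle coeff Δ(2,3,1) = 1/105; Σ_t [3,3]: t=3:−1/6 = -1/6; (3j)²=8/105 [(2 3 1; -1 1 0)], sign=+1
B: triangle coeff Δ(2,3,1) = 1/105; Σ_t [2,2]: t=2:+1/8 = 1/8; (3j)²=2/35 [(2 3 1; 0 1 -1)], sign=+1
I_A²/I_B² = (8/105)/(2/35) = 4/3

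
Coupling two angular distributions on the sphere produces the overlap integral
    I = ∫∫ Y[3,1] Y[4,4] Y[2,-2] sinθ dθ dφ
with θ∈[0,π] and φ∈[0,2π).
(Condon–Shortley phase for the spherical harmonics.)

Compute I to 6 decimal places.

0.000000

1 + 4 − 2 = 3 ≠ 0: azimuthal integral kills it; I = 0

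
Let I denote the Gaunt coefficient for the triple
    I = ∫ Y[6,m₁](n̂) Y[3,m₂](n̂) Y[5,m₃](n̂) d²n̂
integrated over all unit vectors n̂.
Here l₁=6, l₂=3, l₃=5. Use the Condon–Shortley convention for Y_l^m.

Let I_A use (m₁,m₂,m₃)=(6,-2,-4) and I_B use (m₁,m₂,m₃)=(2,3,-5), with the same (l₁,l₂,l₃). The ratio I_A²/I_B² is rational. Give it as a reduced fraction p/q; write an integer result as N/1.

33/1

Shared (l₁,l₂,l₃)=(6,3,5): N and (l;000)² cancel in I_A²/I_B².
A: Δ = 4!·8!·2!/15! = 1/675675; Racah Σ t=0..0: t=0:+1/967680 = 1/967680; ⇒ 3j(6 3 5; 6 -2 -4)² = 3/91, sgn -1
B: Δ = 4!·8!·2!/15! = 1/675675; Racah Σ t=4..4: t=4:+1/1935360 = 1/1935360; ⇒ 3j(6 3 5; 2 3 -5)² = 1/1001, sgn +1
I_A²/I_B² = (3/91)/(1/1001) = 33/1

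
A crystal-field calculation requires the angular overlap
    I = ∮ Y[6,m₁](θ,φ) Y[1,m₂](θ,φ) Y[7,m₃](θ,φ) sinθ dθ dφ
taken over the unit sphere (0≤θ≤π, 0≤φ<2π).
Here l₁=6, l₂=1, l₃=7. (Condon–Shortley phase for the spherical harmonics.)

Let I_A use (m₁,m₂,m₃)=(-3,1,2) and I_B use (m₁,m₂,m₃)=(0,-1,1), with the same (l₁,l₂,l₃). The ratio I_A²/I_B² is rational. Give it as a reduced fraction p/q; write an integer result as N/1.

l's match ⇒ only the (l;m) 3-j factors differ between A and B.
A: triangle coeff Δ(6,1,7) = 1/1365; Σ_t [0,0]: t=0:+1/4354560 = 1/4354560; (3j)²=2/273 [(6 1 7; -3 1 2)], sign=-1
B: triangle coeff Δ(6,1,7) = 1/1365; Σ_t [0,0]: t=0:+1/1036800 = 1/1036800; (3j)²=4/195 [(6 1 7; 0 -1 1)], sign=+1
I_A²/I_B² = (2/273)/(4/195) = 5/14

5/14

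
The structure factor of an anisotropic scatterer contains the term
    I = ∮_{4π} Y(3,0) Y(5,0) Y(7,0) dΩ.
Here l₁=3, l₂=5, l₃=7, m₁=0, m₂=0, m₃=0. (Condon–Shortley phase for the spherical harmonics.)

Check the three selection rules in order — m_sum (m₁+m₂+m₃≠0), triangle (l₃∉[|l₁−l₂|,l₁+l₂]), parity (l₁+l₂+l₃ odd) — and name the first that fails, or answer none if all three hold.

azimuthal sum: 0 + 0 + 0 = 0  ✓
2 ≤ 7 ≤ 8 (triangle on l)  ✓
L = 3 + 5 + 7 = 15 (odd)  ✗

parity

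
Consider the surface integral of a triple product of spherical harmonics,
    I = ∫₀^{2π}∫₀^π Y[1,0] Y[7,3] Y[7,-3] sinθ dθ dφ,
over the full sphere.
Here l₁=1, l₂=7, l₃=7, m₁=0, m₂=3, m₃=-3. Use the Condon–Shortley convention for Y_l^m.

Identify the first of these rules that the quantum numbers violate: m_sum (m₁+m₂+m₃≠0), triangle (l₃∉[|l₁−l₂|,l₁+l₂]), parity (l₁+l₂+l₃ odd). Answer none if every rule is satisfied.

m₁+m₂+m₃ = 0 + 3 − 3 = 0  ✓
triangle: |1−7|=6 ≤ l₃=7 ≤ 1+7=8  ✓
parity: l₁+l₂+l₃ = 15 is odd  ✗

parity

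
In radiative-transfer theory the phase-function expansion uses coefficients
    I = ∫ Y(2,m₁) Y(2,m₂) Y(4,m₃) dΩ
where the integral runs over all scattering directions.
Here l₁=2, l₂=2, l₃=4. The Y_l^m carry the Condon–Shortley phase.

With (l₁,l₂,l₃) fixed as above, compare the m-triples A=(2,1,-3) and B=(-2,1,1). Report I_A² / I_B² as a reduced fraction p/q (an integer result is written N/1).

l's match ⇒ only the (l;m) 3-j factors differ between A and B.
A: triangle coeff Δ(2,2,4) = 1/630; Σ_t [0,0]: t=0:+1/144 = 1/144; (3j)²=1/18 [(2 2 4; 2 1 -3)], sign=-1
B: triangle coeff Δ(2,2,4) = 1/630; Σ_t [0,0]: t=0:+1/144 = 1/144; (3j)²=1/126 [(2 2 4; -2 1 1)], sign=-1
I_A²/I_B² = (1/18)/(1/126) = 7/1

7/1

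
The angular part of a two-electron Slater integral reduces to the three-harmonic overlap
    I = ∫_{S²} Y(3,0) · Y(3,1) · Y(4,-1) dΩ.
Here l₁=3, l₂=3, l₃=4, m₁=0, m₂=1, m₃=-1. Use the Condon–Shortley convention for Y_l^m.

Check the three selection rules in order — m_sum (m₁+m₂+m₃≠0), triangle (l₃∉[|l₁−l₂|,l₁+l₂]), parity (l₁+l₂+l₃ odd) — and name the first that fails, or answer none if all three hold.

none

azimuthal sum: 0 + 1 − 1 = 0  ✓
0 ≤ 4 ≤ 6 (triangle on l)  ✓
L = 3 + 3 + 4 = 10 (even)  ✓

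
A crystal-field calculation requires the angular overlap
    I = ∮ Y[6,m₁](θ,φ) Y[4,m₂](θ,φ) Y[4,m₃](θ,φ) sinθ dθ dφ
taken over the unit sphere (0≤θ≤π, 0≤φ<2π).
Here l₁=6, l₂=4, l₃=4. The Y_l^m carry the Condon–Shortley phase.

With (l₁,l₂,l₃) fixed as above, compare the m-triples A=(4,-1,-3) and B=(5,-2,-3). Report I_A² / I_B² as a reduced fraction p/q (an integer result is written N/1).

1/11

Shared (l₁,l₂,l₃)=(6,4,4): N and (l;000)² cancel in I_A²/I_B².
A: Δ = 6!·6!·2!/15! = 1/1261260; Racah Σ t=1..2: t=1:−1/28800 t=2:+1/34560 = -1/172800; ⇒ 3j(6 4 4; 4 -1 -3)² = 1/1430, sgn +1
B: Δ = 6!·6!·2!/15! = 1/1261260; Racah Σ t=0..1: t=0:+1/172800 t=1:−1/86400 = -1/172800; ⇒ 3j(6 4 4; 5 -2 -3)² = 1/130, sgn +1
I_A²/I_B² = (1/1430)/(1/130) = 1/11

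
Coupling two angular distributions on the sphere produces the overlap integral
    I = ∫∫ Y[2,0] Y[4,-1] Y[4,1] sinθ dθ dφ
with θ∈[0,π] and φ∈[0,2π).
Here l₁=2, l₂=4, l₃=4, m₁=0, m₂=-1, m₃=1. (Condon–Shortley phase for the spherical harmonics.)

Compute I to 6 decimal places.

m-sum 0 ✓  L=10 even ✓  2≤4≤6 ✓
Π(2lᵢ+1) = 5×9×9 = 405
triangle coeff Δ(2,4,4) = 1/13860
Σ_t [0,2]: t=0:+1/192 t=1:−1/36 t=2:+1/192 = -5/288
(3j)²=20/693 [(2 4 4; 0 0 0)], sign=-1
Σ_t [0,2]: t=0:+1/144 t=1:−1/48 t=2:+1/480 = -17/1440
(3j)²=289/13860 [(2 4 4; 0 -1 1)], sign=+1
⇒ 4πI² = 1445/5929
I = (-1)√(1445/5929/(4π)) = -0.13926381

-0.139264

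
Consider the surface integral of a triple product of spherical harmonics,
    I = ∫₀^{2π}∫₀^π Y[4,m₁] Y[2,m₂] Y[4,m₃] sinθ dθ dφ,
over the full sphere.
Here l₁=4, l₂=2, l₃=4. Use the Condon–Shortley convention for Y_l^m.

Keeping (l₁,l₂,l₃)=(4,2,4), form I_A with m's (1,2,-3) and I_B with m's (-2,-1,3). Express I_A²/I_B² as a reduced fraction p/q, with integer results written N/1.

18/25

Same 4,2,4: normalisation and zero-m 3j drop out of the ratio.
A: Δ: 2! 6! 2! / 11! → 1/13860; sum: t=2:+1/480 = 1/480; 3j²(4 2 4; 1 2 -3) = Δ·Π!·Σ² = 3/110  (sign -1)
B: Δ: 2! 6! 2! / 11! → 1/13860; sum: t=0:+1/1440 t=1:−1/240 = -1/288; 3j²(4 2 4; -2 -1 3) = Δ·Π!·Σ² = 5/132  (sign +1)
I_A²/I_B² = (3/110)/(5/132) = 18/25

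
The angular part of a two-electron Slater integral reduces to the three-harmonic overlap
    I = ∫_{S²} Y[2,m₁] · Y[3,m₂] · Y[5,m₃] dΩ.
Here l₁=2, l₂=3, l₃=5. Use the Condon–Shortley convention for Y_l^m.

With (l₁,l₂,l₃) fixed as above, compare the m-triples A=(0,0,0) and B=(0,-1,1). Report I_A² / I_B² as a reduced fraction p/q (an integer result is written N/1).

Same 2,3,5: normalisation and zero-m 3j drop out of the ratio.
A: Δ: 0! 4! 6! / 11! → 1/2310; sum: t=0:+1/144 = 1/144; 3j²(2 3 5; 0 0 0) = Δ·Π!·Σ² = 10/231  (sign -1)
B: Δ: 0! 4! 6! / 11! → 1/2310; sum: t=0:+1/192 = 1/192; 3j²(2 3 5; 0 -1 1) = Δ·Π!·Σ² = 3/77  (sign +1)
I_A²/I_B² = (10/231)/(3/77) = 10/9

10/9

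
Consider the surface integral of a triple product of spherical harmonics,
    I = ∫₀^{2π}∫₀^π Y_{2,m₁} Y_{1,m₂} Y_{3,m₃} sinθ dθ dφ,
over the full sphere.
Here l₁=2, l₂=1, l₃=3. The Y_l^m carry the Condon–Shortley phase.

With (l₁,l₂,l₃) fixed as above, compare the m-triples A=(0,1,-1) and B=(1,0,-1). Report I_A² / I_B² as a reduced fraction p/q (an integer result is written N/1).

3/4

Same 2,1,3: normalisation and zero-m 3j drop out of the ratio.
A: Δ: 0! 4! 2! / 7! → 1/105; sum: t=0:+1/8 = 1/8; 3j²(2 1 3; 0 1 -1) = Δ·Π!·Σ² = 2/35  (sign +1)
B: Δ: 0! 4! 2! / 7! → 1/105; sum: t=0:+1/6 = 1/6; 3j²(2 1 3; 1 0 -1) = Δ·Π!·Σ² = 8/105  (sign +1)
I_A²/I_B² = (2/35)/(8/105) = 3/4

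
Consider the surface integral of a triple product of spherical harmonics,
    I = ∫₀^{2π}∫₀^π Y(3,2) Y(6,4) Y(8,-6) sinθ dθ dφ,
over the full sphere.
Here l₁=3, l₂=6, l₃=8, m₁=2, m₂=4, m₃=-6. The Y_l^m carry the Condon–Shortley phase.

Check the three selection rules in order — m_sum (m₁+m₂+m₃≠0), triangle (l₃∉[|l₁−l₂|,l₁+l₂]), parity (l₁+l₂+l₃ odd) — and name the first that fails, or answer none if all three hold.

parity

Σmᵢ = 0  ✓
l₃∈[|l₁−l₂|,l₁+l₂]=[3,9], have l₃=8  ✓
Σlᵢ = 17 ⇒ odd  ✗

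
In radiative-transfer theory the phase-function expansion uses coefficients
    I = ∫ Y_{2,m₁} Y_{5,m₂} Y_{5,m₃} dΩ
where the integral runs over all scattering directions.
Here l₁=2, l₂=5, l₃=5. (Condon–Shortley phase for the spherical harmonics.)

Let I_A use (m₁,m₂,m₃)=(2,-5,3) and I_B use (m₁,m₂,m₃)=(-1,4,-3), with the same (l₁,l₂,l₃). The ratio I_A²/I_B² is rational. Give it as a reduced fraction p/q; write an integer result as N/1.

Shared (l₁,l₂,l₃)=(2,5,5): N and (l;000)² cancel in I_A²/I_B².
A: Δ = 2!·2!·8!/13! = 1/38610; Racah Σ t=0..0: t=0:+1/161280 = 1/161280; ⇒ 3j(2 5 5; 2 -5 3)² = 1/143, sgn +1
B: Δ = 2!·2!·8!/13! = 1/38610; Racah Σ t=1..2: t=1:−1/80640 t=2:+1/10080 = 1/11520; ⇒ 3j(2 5 5; -1 4 -3)² = 49/1430, sgn +1
I_A²/I_B² = (1/143)/(49/1430) = 10/49

10/49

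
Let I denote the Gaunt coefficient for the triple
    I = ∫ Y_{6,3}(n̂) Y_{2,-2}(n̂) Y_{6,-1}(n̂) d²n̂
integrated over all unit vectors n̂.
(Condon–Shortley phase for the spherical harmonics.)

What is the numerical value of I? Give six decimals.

0.177674

Rules hold: Σm=0, L=14 even, 4≤6≤8.
N = 13·5·13 = 845
Δ = 2!·10!·2!/15! = 1/90090
Racah Σ t=0..2: t=0:+1/69120 t=1:−1/14400 t=2:+1/69120 = -7/172800
⇒ 3j(6 2 6; 0 0 0)² = 14/715, sgn -1
Racah Σ t=0..0: t=0:+1/120960 = 1/120960
⇒ 3j(6 2 6; 3 -2 -1)² = 24/1001, sgn -1
4πI² = N·(3j₀)²·(3jₘ)² = 48/121
I = +1·√(0.396694/4π) = 0.17767364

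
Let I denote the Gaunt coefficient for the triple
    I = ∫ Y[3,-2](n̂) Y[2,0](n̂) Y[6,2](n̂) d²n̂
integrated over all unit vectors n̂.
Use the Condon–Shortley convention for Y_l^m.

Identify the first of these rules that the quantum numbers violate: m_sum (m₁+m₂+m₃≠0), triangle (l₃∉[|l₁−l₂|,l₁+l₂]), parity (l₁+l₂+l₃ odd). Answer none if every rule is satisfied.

triangle

Σmᵢ = 0  ✓
l₃∈[|l₁−l₂|,l₁+l₂]=[1,5], have l₃=6  ✗
Σlᵢ = 11 ⇒ odd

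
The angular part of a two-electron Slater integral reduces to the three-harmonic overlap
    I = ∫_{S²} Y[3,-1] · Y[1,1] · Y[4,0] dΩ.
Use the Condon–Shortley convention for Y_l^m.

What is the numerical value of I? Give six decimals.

0.150786

m-sum 0 ✓  L=8 even ✓  2≤4≤4 ✓
Π(2lᵢ+1) = 7×3×9 = 189
triangle coeff Δ(3,1,4) = 1/252
Σ_t [0,0]: t=0:+1/36 = 1/36
(3j)²=4/63 [(3 1 4; 0 0 0)], sign=+1
Σ_t [0,0]: t=0:+1/96 = 1/96
(3j)²=1/42 [(3 1 4; -1 1 0)], sign=+1
⇒ 4πI² = 2/7
I = (+1)√(2/7/(4π)) = 0.15078601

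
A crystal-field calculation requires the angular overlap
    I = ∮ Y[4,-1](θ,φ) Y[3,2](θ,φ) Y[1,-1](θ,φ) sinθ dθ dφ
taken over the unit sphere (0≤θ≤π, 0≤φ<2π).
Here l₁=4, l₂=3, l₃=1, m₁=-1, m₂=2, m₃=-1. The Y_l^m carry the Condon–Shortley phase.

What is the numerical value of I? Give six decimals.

m-sum 0 ✓  L=8 even ✓  1≤1≤7 ✓
Π(2lᵢ+1) = 9×7×3 = 189
triangle coeff Δ(4,3,1) = 1/252
Σ_t [3,3]: t=3:−1/36 = -1/36
(3j)²=4/63 [(4 3 1; 0 0 0)], sign=+1
Σ_t [5,5]: t=5:−1/240 = -1/240
(3j)²=1/84 [(4 3 1; -1 2 -1)], sign=-1
⇒ 4πI² = 1/7
I = (-1)√(1/7/(4π)) = -0.10662181

-0.106622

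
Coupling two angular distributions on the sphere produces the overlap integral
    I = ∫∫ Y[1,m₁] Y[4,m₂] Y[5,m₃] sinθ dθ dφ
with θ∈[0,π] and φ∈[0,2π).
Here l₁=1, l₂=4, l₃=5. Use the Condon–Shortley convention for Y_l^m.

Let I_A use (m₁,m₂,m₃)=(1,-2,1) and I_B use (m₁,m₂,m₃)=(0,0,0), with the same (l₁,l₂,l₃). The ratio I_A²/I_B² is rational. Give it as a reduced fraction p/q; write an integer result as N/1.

l's match ⇒ only the (l;m) 3-j factors differ between A and B.
A: triangle coeff Δ(1,4,5) = 1/495; Σ_t [0,0]: t=0:+1/2880 = 1/2880; (3j)²=2/165 [(1 4 5; 1 -2 1)], sign=+1
B: triangle coeff Δ(1,4,5) = 1/495; Σ_t [0,0]: t=0:+1/576 = 1/576; (3j)²=5/99 [(1 4 5; 0 0 0)], sign=-1
I_A²/I_B² = (2/165)/(5/99) = 6/25

6/25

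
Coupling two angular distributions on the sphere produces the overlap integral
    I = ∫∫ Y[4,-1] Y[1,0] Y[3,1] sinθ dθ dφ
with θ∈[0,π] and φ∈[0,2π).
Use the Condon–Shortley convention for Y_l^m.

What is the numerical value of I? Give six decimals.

m-sum 0 ✓  L=8 even ✓  3≤3≤5 ✓
Π(2lᵢ+1) = 9×3×7 = 189
triangle coeff Δ(4,1,3) = 1/252
Σ_t [1,1]: t=1:−1/36 = -1/36
(3j)²=4/63 [(4 1 3; 0 0 0)], sign=+1
Σ_t [1,1]: t=1:−1/48 = -1/48
(3j)²=5/84 [(4 1 3; -1 0 1)], sign=-1
⇒ 4πI² = 5/7
I = (-1)√(5/7/(4π)) = -0.23841361

-0.238414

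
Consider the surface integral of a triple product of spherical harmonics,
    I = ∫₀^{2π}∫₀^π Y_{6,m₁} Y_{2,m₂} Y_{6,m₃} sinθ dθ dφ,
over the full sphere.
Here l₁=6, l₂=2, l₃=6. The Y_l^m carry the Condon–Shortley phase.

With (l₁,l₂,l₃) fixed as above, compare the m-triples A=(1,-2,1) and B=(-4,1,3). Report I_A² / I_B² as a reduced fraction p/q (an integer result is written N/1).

Shared (l₁,l₂,l₃)=(6,2,6): N and (l;000)² cancel in I_A²/I_B².
A: Δ = 2!·10!·2!/15! = 1/90090; Racah Σ t=0..0: t=0:+1/57600 = 1/57600; ⇒ 3j(6 2 6; 1 -2 1)² = 21/715, sgn -1
B: Δ = 2!·10!·2!/15! = 1/90090; Racah Σ t=1..2: t=1:−1/725760 t=2:+1/161280 = 1/207360; ⇒ 3j(6 2 6; -4 1 3)² = 7/286, sgn -1
I_A²/I_B² = (21/715)/(7/286) = 6/5

6/5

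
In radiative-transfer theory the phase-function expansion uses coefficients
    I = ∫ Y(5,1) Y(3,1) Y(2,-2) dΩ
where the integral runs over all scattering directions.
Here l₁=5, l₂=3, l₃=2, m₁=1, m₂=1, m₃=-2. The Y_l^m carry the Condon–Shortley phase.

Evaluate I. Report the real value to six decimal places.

m-sum 0 ✓  L=10 even ✓  2≤2≤8 ✓
Π(2lᵢ+1) = 11×7×5 = 385
triangle coeff Δ(5,3,2) = 1/2310
Σ_t [3,3]: t=3:−1/144 = -1/144
(3j)²=10/231 [(5 3 2; 0 0 0)], sign=-1
Σ_t [4,4]: t=4:+1/1152 = 1/1152
(3j)²=1/154 [(5 3 2; 1 1 -2)], sign=+1
⇒ 4πI² = 25/231
I = (-1)√(25/231/(4π)) = -0.09280237

-0.092802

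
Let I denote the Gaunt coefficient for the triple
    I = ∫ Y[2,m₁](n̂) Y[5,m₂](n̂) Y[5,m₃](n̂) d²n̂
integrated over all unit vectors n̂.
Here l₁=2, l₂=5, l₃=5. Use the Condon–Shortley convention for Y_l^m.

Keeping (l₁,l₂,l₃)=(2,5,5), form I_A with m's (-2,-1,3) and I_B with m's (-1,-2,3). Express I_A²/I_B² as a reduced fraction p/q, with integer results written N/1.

28/25

Shared (l₁,l₂,l₃)=(2,5,5): N and (l;000)² cancel in I_A²/I_B².
A: Δ = 2!·2!·8!/13! = 1/38610; Racah Σ t=2..2: t=2:+1/5760 = 1/5760; ⇒ 3j(2 5 5; -2 -1 3)² = 56/2145, sgn +1
B: Δ = 2!·2!·8!/13! = 1/38610; Racah Σ t=1..2: t=1:−1/2880 t=2:+1/10080 = -1/4032; ⇒ 3j(2 5 5; -1 -2 3)² = 10/429, sgn -1
I_A²/I_B² = (56/2145)/(10/429) = 28/25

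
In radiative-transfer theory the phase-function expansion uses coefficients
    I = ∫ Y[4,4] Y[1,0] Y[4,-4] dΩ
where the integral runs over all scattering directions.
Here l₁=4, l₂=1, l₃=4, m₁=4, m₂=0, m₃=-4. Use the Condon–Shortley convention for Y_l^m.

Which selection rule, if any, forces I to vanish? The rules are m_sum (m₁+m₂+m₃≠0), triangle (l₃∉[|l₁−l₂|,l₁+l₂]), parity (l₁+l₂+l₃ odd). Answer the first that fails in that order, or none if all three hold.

parity

Σmᵢ = 0  ✓
l₃∈[|l₁−l₂|,l₁+l₂]=[3,5], have l₃=4  ✓
Σlᵢ = 9 ⇒ odd  ✗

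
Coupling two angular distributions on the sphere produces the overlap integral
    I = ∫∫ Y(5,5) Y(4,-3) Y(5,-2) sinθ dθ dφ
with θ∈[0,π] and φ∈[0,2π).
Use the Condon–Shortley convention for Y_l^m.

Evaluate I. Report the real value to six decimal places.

0.140629

Rules hold: Σm=0, L=14 even, 1≤5≤9.
N = 11·9·11 = 1089
Δ = 4!·6!·4!/15! = 1/3153150
Racah Σ t=0..4: t=0:+1/69120 t=1:−1/1728 t=2:+1/576 t=3:−1/1728 t=4:+1/69120 = 7/11520
⇒ 3j(5 4 5; 0 0 0)² = 2/143, sgn -1
Racah Σ t=0..0: t=0:+1/103680 = 1/103680
⇒ 3j(5 4 5; 5 -3 -2)² = 7/429, sgn -1
4πI² = N·(3j₀)²·(3jₘ)² = 42/169
I = +1·√(0.248521/4π) = 0.14062948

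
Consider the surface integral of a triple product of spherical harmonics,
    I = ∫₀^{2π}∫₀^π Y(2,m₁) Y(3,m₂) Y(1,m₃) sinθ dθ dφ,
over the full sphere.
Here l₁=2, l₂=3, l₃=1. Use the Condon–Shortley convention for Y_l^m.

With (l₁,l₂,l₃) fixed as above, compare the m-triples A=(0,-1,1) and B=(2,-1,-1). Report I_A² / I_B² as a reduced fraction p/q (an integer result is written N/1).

Shared (l₁,l₂,l₃)=(2,3,1): N and (l;000)² cancel in I_A²/I_B².
A: Δ = 4!·0!·2!/7! = 1/105; Racah Σ t=2..2: t=2:+1/8 = 1/8; ⇒ 3j(2 3 1; 0 -1 1)² = 2/35, sgn +1
B: Δ = 4!·0!·2!/7! = 1/105; Racah Σ t=0..0: t=0:+1/48 = 1/48; ⇒ 3j(2 3 1; 2 -1 -1)² = 1/105, sgn +1
I_A²/I_B² = (2/35)/(1/105) = 6/1

6/1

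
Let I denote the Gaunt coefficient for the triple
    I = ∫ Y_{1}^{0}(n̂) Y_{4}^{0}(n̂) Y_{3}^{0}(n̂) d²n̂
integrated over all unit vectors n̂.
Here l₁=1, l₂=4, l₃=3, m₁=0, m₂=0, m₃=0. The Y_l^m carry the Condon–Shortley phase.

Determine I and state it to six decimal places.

0.246233

Checks pass: Σm=0; 8 even; l₃=3∈[3,5].
(2·1+1)(2·4+1)(2·3+1) = 189
Δ: 2! 0! 6! / 9! → 1/252
sum: t=1:−1/36 = -1/36
3j²(1 4 3; 0 0 0) = Δ·Π!·Σ² = 4/63  (sign +1)
(m-triple is (0,0,0) — same symbol as above.)
combine: 4πI² = 189·4/63·4/63 = 16/21
take √, sign +1: I = 0.24623252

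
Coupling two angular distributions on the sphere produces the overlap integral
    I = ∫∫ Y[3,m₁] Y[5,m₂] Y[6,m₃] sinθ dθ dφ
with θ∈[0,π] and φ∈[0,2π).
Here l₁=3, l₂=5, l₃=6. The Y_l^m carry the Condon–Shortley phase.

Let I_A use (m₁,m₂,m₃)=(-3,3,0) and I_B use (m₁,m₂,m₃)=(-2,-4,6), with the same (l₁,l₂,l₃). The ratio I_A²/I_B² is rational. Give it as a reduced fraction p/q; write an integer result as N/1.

28/99

Same 3,5,6: normalisation and zero-m 3j drop out of the ratio.
A: Δ: 2! 4! 8! / 15! → 1/675675; sum: t=2:+1/69120 = 1/69120; 3j²(3 5 6; -3 3 0) = Δ·Π!·Σ² = 4/429  (sign +1)
B: Δ: 2! 4! 8! / 15! → 1/675675; sum: t=1:−1/967680 = -1/967680; 3j²(3 5 6; -2 -4 6) = Δ·Π!·Σ² = 3/91  (sign -1)
I_A²/I_B² = (4/429)/(3/91) = 28/99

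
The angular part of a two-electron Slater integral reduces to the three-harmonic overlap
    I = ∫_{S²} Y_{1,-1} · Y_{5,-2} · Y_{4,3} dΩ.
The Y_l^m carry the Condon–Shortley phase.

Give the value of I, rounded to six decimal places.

0.085055

m-sum 0 ✓  L=10 even ✓  4≤4≤6 ✓
Π(2lᵢ+1) = 3×11×9 = 297
triangle coeff Δ(1,5,4) = 1/495
Σ_t [1,1]: t=1:−1/576 = -1/576
(3j)²=5/99 [(1 5 4; 0 0 0)], sign=-1
Σ_t [2,2]: t=2:+1/10080 = 1/10080
(3j)²=1/165 [(1 5 4; -1 -2 3)], sign=-1
⇒ 4πI² = 1/11
I = (+1)√(1/11/(4π)) = 0.08505478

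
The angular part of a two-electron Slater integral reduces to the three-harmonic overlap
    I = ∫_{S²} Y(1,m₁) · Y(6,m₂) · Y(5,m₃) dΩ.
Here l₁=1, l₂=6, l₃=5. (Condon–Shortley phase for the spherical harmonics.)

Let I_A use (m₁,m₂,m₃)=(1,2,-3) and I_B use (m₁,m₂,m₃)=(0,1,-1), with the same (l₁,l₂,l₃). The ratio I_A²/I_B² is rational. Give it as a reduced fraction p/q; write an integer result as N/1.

6/35

Same 1,6,5: normalisation and zero-m 3j drop out of the ratio.
A: Δ: 2! 0! 10! / 13! → 1/858; sum: t=0:+1/161280 = 1/161280; 3j²(1 6 5; 1 2 -3) = Δ·Π!·Σ² = 1/143  (sign +1)
B: Δ: 2! 0! 10! / 13! → 1/858; sum: t=1:−1/17280 = -1/17280; 3j²(1 6 5; 0 1 -1) = Δ·Π!·Σ² = 35/858  (sign -1)
I_A²/I_B² = (1/143)/(35/858) = 6/35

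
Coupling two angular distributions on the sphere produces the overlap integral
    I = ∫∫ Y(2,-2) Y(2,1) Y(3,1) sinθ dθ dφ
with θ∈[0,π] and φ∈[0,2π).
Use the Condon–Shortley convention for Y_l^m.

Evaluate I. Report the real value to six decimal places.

Σlᵢ=7 odd — θ-integrand is odd under cosθ→−cosθ; I=0

0.000000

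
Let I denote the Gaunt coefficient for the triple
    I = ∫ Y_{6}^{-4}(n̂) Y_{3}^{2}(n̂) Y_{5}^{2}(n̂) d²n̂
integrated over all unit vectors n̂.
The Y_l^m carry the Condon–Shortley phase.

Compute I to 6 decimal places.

Rules hold: Σm=0, L=14 even, 3≤5≤9.
N = 13·7·11 = 1001
Δ = 4!·8!·2!/15! = 1/675675
Racah Σ t=1..3: t=1:−1/8640 t=2:+1/2304 t=3:−1/8640 = 7/34560
⇒ 3j(6 3 5; 0 0 0)² = 7/429, sgn -1
Racah Σ t=3..4: t=3:−1/60480 t=4:+1/34560 = 1/80640
⇒ 3j(6 3 5; -4 2 2)² = 6/1001, sgn -1
4πI² = N·(3j₀)²·(3jₘ)² = 14/143
I = +1·√(0.0979021/4π) = 0.08826552

0.088266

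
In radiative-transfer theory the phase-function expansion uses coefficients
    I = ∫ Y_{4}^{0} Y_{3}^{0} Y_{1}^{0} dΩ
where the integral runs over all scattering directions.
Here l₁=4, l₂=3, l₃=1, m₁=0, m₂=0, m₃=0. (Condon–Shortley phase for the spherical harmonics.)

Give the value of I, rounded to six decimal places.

Checks pass: Σm=0; 8 even; l₃=1∈[1,7].
(2·4+1)(2·3+1)(2·1+1) = 189
Δ: 6! 2! 0! / 9! → 1/252
sum: t=3:−1/36 = -1/36
3j²(4 3 1; 0 0 0) = Δ·Π!·Σ² = 4/63  (sign +1)
(m-triple is (0,0,0) — same symbol as above.)
combine: 4πI² = 189·4/63·4/63 = 16/21
take √, sign +1: I = 0.24623252

0.246233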